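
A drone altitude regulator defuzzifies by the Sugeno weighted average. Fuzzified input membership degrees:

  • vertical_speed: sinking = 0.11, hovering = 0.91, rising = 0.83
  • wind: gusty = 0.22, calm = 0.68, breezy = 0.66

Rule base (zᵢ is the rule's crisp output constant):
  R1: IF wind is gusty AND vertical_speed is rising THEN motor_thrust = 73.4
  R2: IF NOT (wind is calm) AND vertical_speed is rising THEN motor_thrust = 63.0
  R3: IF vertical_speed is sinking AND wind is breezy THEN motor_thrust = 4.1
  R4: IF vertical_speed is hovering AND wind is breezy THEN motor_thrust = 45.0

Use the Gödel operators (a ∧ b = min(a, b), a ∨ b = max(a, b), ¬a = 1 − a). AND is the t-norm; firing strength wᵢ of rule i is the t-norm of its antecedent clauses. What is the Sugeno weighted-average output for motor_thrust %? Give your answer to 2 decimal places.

50.73

R1 (z=73.4): gusty=0.22, rising=0.83; AND[min(a, b)] → w = 0.22
R2 (z=63.0): ¬calm=1−0.68=0.32, rising=0.83; AND[min(a, b)] → w = 0.32
R3 (z=4.1): sinking=0.11, breezy=0.66; AND[min(a, b)] → w = 0.11
R4 (z=45.0): hovering=0.91, breezy=0.66; AND[min(a, b)] → w = 0.66
Weighted average = (0.22·73.4 + 0.32·63.0 + 0.11·4.1 + 0.66·45.0) / (0.22 + 0.32 + 0.11 + 0.66)
  = 66.4590 / 1.3100 = 50.73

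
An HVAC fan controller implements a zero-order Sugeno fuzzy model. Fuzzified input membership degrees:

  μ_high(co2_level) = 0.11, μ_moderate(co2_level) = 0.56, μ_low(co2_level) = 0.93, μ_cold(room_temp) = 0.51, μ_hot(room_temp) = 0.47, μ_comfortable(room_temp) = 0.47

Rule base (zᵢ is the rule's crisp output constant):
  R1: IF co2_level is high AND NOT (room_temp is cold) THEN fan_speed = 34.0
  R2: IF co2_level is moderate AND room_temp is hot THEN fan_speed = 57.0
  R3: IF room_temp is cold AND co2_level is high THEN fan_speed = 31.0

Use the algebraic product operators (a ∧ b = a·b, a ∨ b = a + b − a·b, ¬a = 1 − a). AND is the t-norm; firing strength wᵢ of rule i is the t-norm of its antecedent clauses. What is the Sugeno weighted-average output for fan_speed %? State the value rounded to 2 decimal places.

49.77

R1 (z=34.0): high=0.11, ¬cold=1−0.51=0.49; AND[a·b] → w = 0.0539
R2 (z=57.0): moderate=0.56, hot=0.47; AND[a·b] → w = 0.2632
R3 (z=31.0): cold=0.51, high=0.11; AND[a·b] → w = 0.0561
Weighted average = (0.0539·34.0 + 0.2632·57.0 + 0.0561·31.0) / (0.0539 + 0.2632 + 0.0561)
  = 18.5741 / 0.3732 = 49.77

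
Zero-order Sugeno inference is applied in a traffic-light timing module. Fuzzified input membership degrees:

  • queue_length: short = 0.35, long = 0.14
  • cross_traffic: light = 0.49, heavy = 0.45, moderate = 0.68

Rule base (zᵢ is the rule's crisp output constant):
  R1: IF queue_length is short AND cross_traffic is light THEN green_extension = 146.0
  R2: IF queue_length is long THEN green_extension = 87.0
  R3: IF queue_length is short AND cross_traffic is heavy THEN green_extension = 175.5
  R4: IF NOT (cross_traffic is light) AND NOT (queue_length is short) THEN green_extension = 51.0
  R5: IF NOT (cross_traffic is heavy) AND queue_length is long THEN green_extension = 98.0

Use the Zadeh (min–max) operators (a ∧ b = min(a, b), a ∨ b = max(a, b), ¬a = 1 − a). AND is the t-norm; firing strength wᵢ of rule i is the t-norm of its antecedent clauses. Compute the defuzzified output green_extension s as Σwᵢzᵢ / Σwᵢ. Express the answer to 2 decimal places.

R1 (z=146.0): short=0.35, light=0.49; AND[min(a, b)] → w = 0.35
R2 (z=87.0): long=0.14 → w = 0.14
R3 (z=175.5): short=0.35, heavy=0.45; AND[min(a, b)] → w = 0.35
R4 (z=51.0): ¬light=1−0.49=0.51, ¬short=1−0.35=0.65; AND[min(a, b)] → w = 0.51
R5 (z=98.0): ¬heavy=1−0.45=0.55, long=0.14; AND[min(a, b)] → w = 0.14
Weighted average = (0.35·146.0 + 0.14·87.0 + 0.35·175.5 + 0.51·51.0 + 0.14·98.0) / (0.35 + 0.14 + 0.35 + 0.51 + 0.14)
  = 164.4350 / 1.4900 = 110.36

110.36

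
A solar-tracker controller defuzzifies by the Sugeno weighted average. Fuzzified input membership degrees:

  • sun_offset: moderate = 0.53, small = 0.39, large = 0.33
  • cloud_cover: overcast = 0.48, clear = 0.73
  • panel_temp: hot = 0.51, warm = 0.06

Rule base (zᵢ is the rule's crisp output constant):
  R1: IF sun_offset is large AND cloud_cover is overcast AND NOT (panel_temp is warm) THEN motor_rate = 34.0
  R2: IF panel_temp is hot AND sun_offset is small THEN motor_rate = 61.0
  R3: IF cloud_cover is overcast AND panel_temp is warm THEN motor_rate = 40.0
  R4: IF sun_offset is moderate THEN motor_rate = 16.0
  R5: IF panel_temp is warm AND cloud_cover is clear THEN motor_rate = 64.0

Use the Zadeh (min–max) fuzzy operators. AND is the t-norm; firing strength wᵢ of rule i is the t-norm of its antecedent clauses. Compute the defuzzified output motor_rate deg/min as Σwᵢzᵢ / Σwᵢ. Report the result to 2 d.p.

R1 (z=34.0): large=0.33, overcast=0.48, ¬warm=1−0.06=0.94; AND[min(a, b)] → w = 0.33
R2 (z=61.0): hot=0.51, small=0.39; AND[min(a, b)] → w = 0.39
R3 (z=40.0): overcast=0.48, warm=0.06; AND[min(a, b)] → w = 0.06
R4 (z=16.0): moderate=0.53 → w = 0.53
R5 (z=64.0): warm=0.06, clear=0.73; AND[min(a, b)] → w = 0.06
Weighted average = (0.33·34.0 + 0.39·61.0 + 0.06·40.0 + 0.53·16.0 + 0.06·64.0) / (0.33 + 0.39 + 0.06 + 0.53 + 0.06)
  = 49.7300 / 1.3700 = 36.30

36.30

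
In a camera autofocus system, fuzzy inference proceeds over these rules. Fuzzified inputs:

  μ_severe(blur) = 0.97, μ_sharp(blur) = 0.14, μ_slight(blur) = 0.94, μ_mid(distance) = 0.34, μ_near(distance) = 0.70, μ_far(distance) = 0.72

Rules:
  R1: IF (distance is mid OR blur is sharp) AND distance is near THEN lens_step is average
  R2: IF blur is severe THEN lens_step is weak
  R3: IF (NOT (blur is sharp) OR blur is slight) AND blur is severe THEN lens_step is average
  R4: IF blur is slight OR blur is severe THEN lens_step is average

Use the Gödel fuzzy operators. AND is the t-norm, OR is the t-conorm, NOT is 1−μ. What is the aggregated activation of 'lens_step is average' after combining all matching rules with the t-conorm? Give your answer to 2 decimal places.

R1: (mid=0.34 OR sharp=0.14) = 0.34; AND[min(a, b)] with near=0.70 → w = 0.34
R2: severe=0.97 → w = 0.97
R3: (¬sharp=1−0.14=0.86 OR slight=0.94) = 0.94; AND[min(a, b)] with severe=0.97 → w = 0.94
R4: slight=0.94, severe=0.97; OR[max(a, b)] → w = 0.97
Rules with consequent 'average': {R1, R3, R4} → strengths 0.34, 0.94, 0.97
Aggregate via t-conorm [max(a, b)]: 0.97

0.97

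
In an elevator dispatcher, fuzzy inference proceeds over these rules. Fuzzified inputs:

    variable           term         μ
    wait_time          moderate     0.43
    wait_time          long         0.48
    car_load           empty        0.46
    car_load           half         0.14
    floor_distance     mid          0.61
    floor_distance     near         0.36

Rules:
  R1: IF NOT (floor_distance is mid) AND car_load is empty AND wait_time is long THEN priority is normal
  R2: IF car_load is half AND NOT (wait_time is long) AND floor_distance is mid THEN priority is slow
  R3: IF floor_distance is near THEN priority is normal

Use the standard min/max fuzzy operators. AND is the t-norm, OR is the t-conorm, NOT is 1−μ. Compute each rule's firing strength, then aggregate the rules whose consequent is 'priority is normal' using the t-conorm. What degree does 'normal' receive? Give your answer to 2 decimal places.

0.39

R1: ¬mid=1−0.61=0.39, empty=0.46, long=0.48; AND[min(a, b)] → w = 0.39
R2: half=0.14, ¬long=1−0.48=0.52, mid=0.61; AND[min(a, b)] → w = 0.14
R3: near=0.36 → w = 0.36
Rules with consequent 'normal': {R1, R3} → strengths 0.39, 0.36
Aggregate via t-conorm [max(a, b)]: 0.39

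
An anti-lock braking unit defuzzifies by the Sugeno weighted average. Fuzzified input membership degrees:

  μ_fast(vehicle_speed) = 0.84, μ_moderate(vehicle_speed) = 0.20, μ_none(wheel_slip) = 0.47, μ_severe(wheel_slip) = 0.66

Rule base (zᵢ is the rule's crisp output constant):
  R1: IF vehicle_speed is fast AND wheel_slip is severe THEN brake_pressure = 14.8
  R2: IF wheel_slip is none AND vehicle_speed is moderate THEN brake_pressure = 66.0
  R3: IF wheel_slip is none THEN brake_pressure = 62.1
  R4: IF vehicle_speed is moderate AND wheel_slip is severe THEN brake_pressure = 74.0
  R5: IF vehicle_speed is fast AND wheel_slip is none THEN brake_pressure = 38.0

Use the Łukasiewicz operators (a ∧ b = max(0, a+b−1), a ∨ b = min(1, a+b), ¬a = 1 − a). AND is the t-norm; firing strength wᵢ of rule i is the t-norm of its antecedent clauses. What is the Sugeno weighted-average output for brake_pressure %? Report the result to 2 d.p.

R1 (z=14.8): fast=0.84, severe=0.66; AND[max(0, a+b−1)] → w = 0.50
R2 (z=66.0): none=0.47, moderate=0.20; AND[max(0, a+b−1)] → w = 0.00
R3 (z=62.1): none=0.47 → w = 0.47
R4 (z=74.0): moderate=0.20, severe=0.66; AND[max(0, a+b−1)] → w = 0.00
R5 (z=38.0): fast=0.84, none=0.47; AND[max(0, a+b−1)] → w = 0.31
Weighted average = (0.50·14.8 + 0.00·66.0 + 0.47·62.1 + 0.00·74.0 + 0.31·38.0) / (0.50 + 0.00 + 0.47 + 0.00 + 0.31)
  = 48.3670 / 1.2800 = 37.79

37.79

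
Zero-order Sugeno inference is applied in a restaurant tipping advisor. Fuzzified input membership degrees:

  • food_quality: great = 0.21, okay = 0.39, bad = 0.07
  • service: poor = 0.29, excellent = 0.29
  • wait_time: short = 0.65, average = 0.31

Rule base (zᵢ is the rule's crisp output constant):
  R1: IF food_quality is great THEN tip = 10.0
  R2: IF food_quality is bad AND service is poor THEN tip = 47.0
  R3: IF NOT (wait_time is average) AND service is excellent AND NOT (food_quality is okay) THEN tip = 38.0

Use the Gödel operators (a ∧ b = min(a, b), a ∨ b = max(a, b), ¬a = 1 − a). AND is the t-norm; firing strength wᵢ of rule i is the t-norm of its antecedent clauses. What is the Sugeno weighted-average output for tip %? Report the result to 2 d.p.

R1 (z=10.0): great=0.21 → w = 0.21
R2 (z=47.0): bad=0.07, poor=0.29; AND[min(a, b)] → w = 0.07
R3 (z=38.0): ¬average=1−0.31=0.69, excellent=0.29, ¬okay=1−0.39=0.61; AND[min(a, b)] → w = 0.29
Weighted average = (0.21·10.0 + 0.07·47.0 + 0.29·38.0) / (0.21 + 0.07 + 0.29)
  = 16.4100 / 0.5700 = 28.79

28.79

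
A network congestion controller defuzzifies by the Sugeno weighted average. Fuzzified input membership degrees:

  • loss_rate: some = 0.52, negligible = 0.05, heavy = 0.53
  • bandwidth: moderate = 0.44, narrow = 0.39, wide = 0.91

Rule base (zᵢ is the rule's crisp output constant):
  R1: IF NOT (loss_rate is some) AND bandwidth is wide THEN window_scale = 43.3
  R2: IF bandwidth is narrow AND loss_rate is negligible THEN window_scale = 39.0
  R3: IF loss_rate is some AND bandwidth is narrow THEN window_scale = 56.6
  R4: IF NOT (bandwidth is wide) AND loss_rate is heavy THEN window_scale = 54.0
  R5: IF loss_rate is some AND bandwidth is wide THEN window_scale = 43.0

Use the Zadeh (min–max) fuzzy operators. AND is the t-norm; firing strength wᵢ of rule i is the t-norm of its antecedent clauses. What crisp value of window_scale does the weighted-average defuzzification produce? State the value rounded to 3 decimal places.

47.077

R1 (z=43.3): ¬some=1−0.52=0.48, wide=0.91; AND[min(a, b)] → w = 0.48
R2 (z=39.0): narrow=0.39, negligible=0.05; AND[min(a, b)] → w = 0.05
R3 (z=56.6): some=0.52, narrow=0.39; AND[min(a, b)] → w = 0.39
R4 (z=54.0): ¬wide=1−0.91=0.09, heavy=0.53; AND[min(a, b)] → w = 0.09
R5 (z=43.0): some=0.52, wide=0.91; AND[min(a, b)] → w = 0.52
Weighted average = (0.48·43.3 + 0.05·39.0 + 0.39·56.6 + 0.09·54.0 + 0.52·43.0) / (0.48 + 0.05 + 0.39 + 0.09 + 0.52)
  = 72.0280 / 1.5300 = 47.077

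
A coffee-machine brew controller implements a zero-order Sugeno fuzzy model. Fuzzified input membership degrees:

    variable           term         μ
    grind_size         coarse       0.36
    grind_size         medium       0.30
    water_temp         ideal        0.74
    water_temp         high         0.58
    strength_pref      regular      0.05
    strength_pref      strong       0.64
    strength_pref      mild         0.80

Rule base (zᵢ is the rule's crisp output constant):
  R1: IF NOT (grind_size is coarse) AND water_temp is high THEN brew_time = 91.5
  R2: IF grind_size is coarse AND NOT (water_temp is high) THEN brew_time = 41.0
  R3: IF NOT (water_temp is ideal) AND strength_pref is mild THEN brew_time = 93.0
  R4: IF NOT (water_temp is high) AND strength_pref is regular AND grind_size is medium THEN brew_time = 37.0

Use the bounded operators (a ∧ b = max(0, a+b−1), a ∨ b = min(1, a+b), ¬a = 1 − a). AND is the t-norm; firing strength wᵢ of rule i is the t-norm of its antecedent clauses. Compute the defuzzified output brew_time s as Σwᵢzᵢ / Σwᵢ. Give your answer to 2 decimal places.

91.82

R1 (z=91.5): ¬coarse=1−0.36=0.64, high=0.58; AND[max(0, a+b−1)] → w = 0.22
R2 (z=41.0): coarse=0.36, ¬high=1−0.58=0.42; AND[max(0, a+b−1)] → w = 0.00
R3 (z=93.0): ¬ideal=1−0.74=0.26, mild=0.80; AND[max(0, a+b−1)] → w = 0.06
R4 (z=37.0): ¬high=1−0.58=0.42, regular=0.05, medium=0.30; AND[max(0, a+b−1)] → w = 0.00
Weighted average = (0.22·91.5 + 0.00·41.0 + 0.06·93.0 + 0.00·37.0) / (0.22 + 0.00 + 0.06 + 0.00)
  = 25.7100 / 0.2800 = 91.82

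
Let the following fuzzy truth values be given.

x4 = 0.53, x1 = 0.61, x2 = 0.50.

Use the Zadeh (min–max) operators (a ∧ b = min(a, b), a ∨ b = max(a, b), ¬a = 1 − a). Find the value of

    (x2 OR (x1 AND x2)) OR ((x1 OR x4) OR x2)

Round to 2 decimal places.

x1 AND x2 = min(a, b) on (0.61, 0.50) = 0.50
x2 OR (x1 AND x2) = max(a, b) on (0.50, 0.50) = 0.50
x1 OR x4 = max(a, b) on (0.61, 0.53) = 0.61
(x1 OR x4) OR x2 = max(a, b) on (0.61, 0.50) = 0.61
(x2 OR (x1 AND x2)) OR ((x1 OR x4) OR x2) = max(a, b) on (0.50, 0.61) = 0.61

0.61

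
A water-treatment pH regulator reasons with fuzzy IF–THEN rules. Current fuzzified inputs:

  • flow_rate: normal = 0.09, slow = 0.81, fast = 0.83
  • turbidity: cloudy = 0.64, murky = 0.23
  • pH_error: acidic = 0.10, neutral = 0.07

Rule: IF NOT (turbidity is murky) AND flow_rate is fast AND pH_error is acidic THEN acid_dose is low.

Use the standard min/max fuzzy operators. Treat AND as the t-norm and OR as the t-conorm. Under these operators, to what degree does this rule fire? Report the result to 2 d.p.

0.10

firing strength: ¬murky=1−0.23=0.77, fast=0.83, acidic=0.10; AND[min(a, b)] → w = 0.10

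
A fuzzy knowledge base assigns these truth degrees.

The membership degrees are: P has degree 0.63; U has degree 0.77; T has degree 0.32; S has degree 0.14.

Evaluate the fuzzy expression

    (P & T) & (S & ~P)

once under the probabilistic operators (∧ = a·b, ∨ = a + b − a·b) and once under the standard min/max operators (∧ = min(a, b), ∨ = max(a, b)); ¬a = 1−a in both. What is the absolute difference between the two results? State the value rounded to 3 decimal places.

Under probabilistic:
  P & T = a·b on (0.6300, 0.3200) = 0.2016
  ~P = 1 − 0.6300 = 0.3700
  S & ~P = a·b on (0.1400, 0.3700) = 0.0518
  (P & T) & (S & ~P) = a·b on (0.2016, 0.0518) = 0.0104
  → value = 0.0104
Under standard min/max:
  P & T = min(a, b) on (0.63, 0.32) = 0.32
  ~P = 1 − 0.63 = 0.37
  S & ~P = min(a, b) on (0.14, 0.37) = 0.14
  (P & T) & (S & ~P) = min(a, b) on (0.32, 0.14) = 0.14
  → value = 0.1400
|0.0104 − 0.1400| = 0.130

0.130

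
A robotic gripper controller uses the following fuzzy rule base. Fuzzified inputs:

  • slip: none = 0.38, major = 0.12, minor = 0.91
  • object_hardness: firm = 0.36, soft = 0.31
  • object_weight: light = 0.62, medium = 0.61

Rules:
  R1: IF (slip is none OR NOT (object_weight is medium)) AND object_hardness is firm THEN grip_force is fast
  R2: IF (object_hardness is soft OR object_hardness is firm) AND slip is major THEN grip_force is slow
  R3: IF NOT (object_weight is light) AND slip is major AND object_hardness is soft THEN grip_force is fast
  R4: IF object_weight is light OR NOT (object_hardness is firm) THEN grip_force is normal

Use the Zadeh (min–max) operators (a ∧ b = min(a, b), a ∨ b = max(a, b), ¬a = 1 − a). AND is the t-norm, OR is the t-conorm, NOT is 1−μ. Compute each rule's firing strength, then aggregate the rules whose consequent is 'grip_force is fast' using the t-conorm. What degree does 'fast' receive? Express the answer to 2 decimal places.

0.36

R1: (none=0.38 OR ¬medium=1−0.61=0.39) = 0.39; AND[min(a, b)] with firm=0.36 → w = 0.36
R2: (soft=0.31 OR firm=0.36) = 0.36; AND[min(a, b)] with major=0.12 → w = 0.12
R3: ¬light=1−0.62=0.38, major=0.12, soft=0.31; AND[min(a, b)] → w = 0.12
R4: light=0.62, ¬firm=1−0.36=0.64; OR[max(a, b)] → w = 0.64
Rules with consequent 'fast': {R1, R3} → strengths 0.36, 0.12
Aggregate via t-conorm [max(a, b)]: 0.36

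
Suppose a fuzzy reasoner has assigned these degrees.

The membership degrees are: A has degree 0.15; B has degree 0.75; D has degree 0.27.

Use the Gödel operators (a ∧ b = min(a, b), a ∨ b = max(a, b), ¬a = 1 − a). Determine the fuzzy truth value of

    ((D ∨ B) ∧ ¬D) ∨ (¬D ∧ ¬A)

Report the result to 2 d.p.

D ∨ B = max(a, b) on (0.27, 0.75) = 0.75
¬D = 1 − 0.27 = 0.73
(D ∨ B) ∧ ¬D = min(a, b) on (0.75, 0.73) = 0.73
¬D = 1 − 0.27 = 0.73
¬A = 1 − 0.15 = 0.85
¬D ∧ ¬A = min(a, b) on (0.73, 0.85) = 0.73
((D ∨ B) ∧ ¬D) ∨ (¬D ∧ ¬A) = max(a, b) on (0.73, 0.73) = 0.73

0.73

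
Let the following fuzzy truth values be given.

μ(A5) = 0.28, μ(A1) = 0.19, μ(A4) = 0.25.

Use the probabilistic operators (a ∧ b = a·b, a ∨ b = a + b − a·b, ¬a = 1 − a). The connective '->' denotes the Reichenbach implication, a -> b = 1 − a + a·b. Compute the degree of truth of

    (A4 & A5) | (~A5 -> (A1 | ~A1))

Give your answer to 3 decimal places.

A4 & A5 = a·b on (0.2500, 0.2800) = 0.0700
~A5 = 1 − 0.2800 = 0.7200
~A1 = 1 − 0.1900 = 0.8100
A1 | ~A1 = a + b − a·b on (0.1900, 0.8100) = 0.8461
~A5 -> (A1 | ~A1)  [Reichenbach: 1 − a + a·b] with a=0.7200, b=0.8461 → 0.8892
(A4 & A5) | (~A5 -> (A1 | ~A1)) = a + b − a·b on (0.0700, 0.8892) = 0.8969

0.897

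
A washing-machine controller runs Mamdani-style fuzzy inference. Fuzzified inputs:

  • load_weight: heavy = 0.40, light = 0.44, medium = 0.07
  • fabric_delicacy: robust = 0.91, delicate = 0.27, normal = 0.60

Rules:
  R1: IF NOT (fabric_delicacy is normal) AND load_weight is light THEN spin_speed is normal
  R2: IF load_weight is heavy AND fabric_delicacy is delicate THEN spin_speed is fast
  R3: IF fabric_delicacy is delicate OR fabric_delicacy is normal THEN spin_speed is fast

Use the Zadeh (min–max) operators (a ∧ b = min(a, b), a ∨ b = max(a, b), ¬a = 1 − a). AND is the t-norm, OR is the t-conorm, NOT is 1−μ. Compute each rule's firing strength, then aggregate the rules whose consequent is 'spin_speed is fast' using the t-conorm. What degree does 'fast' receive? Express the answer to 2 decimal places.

R1: ¬normal=1−0.60=0.40, light=0.44; AND[min(a, b)] → w = 0.40
R2: heavy=0.40, delicate=0.27; AND[min(a, b)] → w = 0.27
R3: delicate=0.27, normal=0.60; OR[max(a, b)] → w = 0.60
Rules with consequent 'fast': {R2, R3} → strengths 0.27, 0.60
Aggregate via t-conorm [max(a, b)]: 0.60

0.60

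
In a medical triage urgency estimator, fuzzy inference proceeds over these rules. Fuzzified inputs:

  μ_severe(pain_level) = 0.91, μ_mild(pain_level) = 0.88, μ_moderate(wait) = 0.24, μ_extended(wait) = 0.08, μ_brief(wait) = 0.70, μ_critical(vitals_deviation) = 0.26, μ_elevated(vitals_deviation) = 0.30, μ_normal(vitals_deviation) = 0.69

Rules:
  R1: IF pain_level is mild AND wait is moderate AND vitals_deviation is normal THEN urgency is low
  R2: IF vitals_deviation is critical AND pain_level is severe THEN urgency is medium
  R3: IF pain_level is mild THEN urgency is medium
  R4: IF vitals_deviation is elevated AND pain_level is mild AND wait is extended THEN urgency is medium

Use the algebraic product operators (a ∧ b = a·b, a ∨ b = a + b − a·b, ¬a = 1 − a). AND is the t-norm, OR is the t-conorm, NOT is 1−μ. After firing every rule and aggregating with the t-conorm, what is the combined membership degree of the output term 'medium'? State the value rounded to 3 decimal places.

R1: mild=0.88, moderate=0.24, normal=0.69; AND[a·b] → w = 0.1457
R2: critical=0.26, severe=0.91; AND[a·b] → w = 0.2366
R3: mild=0.88 → w = 0.8800
R4: elevated=0.30, mild=0.88, extended=0.08; AND[a·b] → w = 0.0211
Rules with consequent 'medium': {R2, R3, R4} → strengths 0.2366, 0.8800, 0.0211
Aggregate via t-conorm [a + b − a·b]: 0.9103

0.910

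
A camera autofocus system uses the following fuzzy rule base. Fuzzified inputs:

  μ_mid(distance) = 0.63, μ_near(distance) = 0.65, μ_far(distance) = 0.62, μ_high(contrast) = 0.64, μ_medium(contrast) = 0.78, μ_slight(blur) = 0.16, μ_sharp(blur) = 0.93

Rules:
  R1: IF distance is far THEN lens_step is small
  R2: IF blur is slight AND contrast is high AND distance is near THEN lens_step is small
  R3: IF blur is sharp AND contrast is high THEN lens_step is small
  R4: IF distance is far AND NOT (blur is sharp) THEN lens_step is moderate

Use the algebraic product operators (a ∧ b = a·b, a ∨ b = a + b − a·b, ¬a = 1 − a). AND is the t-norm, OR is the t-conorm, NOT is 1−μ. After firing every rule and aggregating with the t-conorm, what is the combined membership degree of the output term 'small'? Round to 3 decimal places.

0.856

R1: far=0.62 → w = 0.6200
R2: slight=0.16, high=0.64, near=0.65; AND[a·b] → w = 0.0666
R3: sharp=0.93, high=0.64; AND[a·b] → w = 0.5952
R4: far=0.62, ¬sharp=1−0.93=0.07; AND[a·b] → w = 0.0434
Rules with consequent 'small': {R1, R2, R3} → strengths 0.6200, 0.0666, 0.5952
Aggregate via t-conorm [a + b − a·b]: 0.8564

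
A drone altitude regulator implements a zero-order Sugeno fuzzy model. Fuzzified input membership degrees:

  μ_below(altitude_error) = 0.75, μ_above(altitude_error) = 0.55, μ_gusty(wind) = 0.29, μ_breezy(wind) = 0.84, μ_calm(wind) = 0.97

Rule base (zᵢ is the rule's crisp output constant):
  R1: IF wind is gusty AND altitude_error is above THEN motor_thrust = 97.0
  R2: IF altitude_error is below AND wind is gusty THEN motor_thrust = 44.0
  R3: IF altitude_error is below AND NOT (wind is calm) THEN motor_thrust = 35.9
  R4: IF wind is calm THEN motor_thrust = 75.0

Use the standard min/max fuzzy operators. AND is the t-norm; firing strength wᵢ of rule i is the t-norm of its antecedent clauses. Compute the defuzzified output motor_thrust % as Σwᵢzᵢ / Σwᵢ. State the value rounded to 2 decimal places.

72.61

R1 (z=97.0): gusty=0.29, above=0.55; AND[min(a, b)] → w = 0.29
R2 (z=44.0): below=0.75, gusty=0.29; AND[min(a, b)] → w = 0.29
R3 (z=35.9): below=0.75, ¬calm=1−0.97=0.03; AND[min(a, b)] → w = 0.03
R4 (z=75.0): calm=0.97 → w = 0.97
Weighted average = (0.29·97.0 + 0.29·44.0 + 0.03·35.9 + 0.97·75.0) / (0.29 + 0.29 + 0.03 + 0.97)
  = 114.7170 / 1.5800 = 72.61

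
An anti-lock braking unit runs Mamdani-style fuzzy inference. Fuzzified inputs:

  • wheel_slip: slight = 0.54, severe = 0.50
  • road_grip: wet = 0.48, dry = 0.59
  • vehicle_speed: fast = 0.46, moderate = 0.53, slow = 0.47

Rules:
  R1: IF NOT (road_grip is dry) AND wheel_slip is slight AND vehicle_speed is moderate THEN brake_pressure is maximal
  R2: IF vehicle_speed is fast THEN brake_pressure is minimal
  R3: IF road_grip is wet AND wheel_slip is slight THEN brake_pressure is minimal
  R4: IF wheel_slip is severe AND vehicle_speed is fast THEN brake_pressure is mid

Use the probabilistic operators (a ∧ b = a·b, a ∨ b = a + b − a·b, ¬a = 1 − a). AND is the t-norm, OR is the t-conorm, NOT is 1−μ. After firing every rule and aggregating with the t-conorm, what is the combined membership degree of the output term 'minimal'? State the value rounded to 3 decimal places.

R1: ¬dry=1−0.59=0.41, slight=0.54, moderate=0.53; AND[a·b] → w = 0.1173
R2: fast=0.46 → w = 0.4600
R3: wet=0.48, slight=0.54; AND[a·b] → w = 0.2592
R4: severe=0.50, fast=0.46; AND[a·b] → w = 0.2300
Rules with consequent 'minimal': {R2, R3} → strengths 0.4600, 0.2592
Aggregate via t-conorm [a + b − a·b]: 0.6000

0.600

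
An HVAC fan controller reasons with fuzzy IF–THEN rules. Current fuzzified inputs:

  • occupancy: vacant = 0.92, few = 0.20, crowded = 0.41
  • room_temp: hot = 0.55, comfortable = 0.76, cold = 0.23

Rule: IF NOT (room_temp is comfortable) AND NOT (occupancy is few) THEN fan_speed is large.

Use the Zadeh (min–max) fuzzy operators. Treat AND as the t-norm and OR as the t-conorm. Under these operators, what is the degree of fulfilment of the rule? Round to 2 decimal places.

0.24

firing strength: ¬comfortable=1−0.76=0.24, ¬few=1−0.20=0.80; AND[min(a, b)] → w = 0.24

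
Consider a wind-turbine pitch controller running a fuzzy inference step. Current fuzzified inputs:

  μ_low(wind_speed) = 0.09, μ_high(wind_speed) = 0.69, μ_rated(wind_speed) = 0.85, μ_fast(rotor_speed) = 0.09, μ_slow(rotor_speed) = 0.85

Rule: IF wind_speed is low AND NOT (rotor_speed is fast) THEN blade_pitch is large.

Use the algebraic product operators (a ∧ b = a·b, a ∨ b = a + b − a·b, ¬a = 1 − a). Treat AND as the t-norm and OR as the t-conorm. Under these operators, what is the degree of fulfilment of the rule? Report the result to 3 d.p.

0.082

firing strength: low=0.09, ¬fast=1−0.09=0.91; AND[a·b] → w = 0.0819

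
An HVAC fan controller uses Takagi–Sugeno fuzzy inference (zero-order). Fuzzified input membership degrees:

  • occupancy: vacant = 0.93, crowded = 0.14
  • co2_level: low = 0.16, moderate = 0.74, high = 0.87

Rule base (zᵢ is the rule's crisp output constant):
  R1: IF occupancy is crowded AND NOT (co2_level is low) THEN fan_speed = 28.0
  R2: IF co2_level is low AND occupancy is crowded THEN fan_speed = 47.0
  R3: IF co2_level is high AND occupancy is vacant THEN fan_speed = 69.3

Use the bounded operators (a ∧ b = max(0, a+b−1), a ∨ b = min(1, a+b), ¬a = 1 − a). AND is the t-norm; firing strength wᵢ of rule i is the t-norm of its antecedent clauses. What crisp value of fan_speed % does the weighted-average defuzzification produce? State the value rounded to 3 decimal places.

R1 (z=28.0): crowded=0.14, ¬low=1−0.16=0.84; AND[max(0, a+b−1)] → w = 0.00
R2 (z=47.0): low=0.16, crowded=0.14; AND[max(0, a+b−1)] → w = 0.00
R3 (z=69.3): high=0.87, vacant=0.93; AND[max(0, a+b−1)] → w = 0.80
Weighted average = (0.00·28.0 + 0.00·47.0 + 0.80·69.3) / (0.00 + 0.00 + 0.80)
  = 55.4400 / 0.8000 = 69.300

69.300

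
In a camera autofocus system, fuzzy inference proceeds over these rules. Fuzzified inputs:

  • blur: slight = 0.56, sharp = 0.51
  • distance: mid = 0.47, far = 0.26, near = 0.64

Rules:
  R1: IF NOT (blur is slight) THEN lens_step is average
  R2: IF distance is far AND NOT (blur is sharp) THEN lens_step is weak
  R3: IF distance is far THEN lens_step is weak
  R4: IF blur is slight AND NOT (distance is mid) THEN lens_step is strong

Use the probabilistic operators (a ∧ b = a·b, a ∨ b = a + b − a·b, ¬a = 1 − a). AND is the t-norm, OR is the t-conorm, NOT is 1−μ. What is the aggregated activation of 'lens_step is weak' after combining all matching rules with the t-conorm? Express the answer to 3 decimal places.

R1: ¬slight=1−0.56=0.44 → w = 0.4400
R2: far=0.26, ¬sharp=1−0.51=0.49; AND[a·b] → w = 0.1274
R3: far=0.26 → w = 0.2600
R4: slight=0.56, ¬mid=1−0.47=0.53; AND[a·b] → w = 0.2968
Rules with consequent 'weak': {R2, R3} → strengths 0.1274, 0.2600
Aggregate via t-conorm [a + b − a·b]: 0.3543

0.354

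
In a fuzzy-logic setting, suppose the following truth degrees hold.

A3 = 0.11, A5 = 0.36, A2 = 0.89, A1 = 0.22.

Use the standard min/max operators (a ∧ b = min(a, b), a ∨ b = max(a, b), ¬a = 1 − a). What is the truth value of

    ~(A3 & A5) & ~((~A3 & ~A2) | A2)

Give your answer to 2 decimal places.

A3 & A5 = min(a, b) on (0.11, 0.36) = 0.11
~(A3 & A5) = 1 − 0.11 = 0.89
~A3 = 1 − 0.11 = 0.89
~A2 = 1 − 0.89 = 0.11
~A3 & ~A2 = min(a, b) on (0.89, 0.11) = 0.11
(~A3 & ~A2) | A2 = max(a, b) on (0.11, 0.89) = 0.89
~((~A3 & ~A2) | A2) = 1 − 0.89 = 0.11
~(A3 & A5) & ~((~A3 & ~A2) | A2) = min(a, b) on (0.89, 0.11) = 0.11

0.11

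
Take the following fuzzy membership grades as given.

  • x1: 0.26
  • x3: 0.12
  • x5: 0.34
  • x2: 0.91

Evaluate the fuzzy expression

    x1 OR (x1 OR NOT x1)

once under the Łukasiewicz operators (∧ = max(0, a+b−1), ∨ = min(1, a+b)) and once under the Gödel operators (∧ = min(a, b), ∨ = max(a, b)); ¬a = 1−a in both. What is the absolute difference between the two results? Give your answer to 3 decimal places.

Under Łukasiewicz:
  NOT x1 = 1 − 0.26 = 0.74
  x1 OR NOT x1 = min(1, a+b) on (0.26, 0.74) = 1.00
  x1 OR (x1 OR NOT x1) = min(1, a+b) on (0.26, 1.00) = 1.00
  → value = 1.0000
Under Gödel:
  NOT x1 = 1 − 0.26 = 0.74
  x1 OR NOT x1 = max(a, b) on (0.26, 0.74) = 0.74
  x1 OR (x1 OR NOT x1) = max(a, b) on (0.26, 0.74) = 0.74
  → value = 0.7400
|1.0000 − 0.7400| = 0.260

0.260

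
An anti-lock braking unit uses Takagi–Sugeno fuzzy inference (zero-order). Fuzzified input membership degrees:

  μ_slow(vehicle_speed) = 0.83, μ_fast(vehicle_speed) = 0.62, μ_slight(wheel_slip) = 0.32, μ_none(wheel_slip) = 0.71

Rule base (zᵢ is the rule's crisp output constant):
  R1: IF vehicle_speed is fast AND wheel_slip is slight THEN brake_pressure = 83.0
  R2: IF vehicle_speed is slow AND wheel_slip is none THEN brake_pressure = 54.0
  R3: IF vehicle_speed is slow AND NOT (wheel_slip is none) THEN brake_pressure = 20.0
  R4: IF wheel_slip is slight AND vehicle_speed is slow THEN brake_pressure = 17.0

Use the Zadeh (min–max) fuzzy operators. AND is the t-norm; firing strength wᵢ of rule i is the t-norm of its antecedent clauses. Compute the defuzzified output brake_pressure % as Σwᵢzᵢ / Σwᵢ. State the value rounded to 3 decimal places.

46.427

R1 (z=83.0): fast=0.62, slight=0.32; AND[min(a, b)] → w = 0.32
R2 (z=54.0): slow=0.83, none=0.71; AND[min(a, b)] → w = 0.71
R3 (z=20.0): slow=0.83, ¬none=1−0.71=0.29; AND[min(a, b)] → w = 0.29
R4 (z=17.0): slight=0.32, slow=0.83; AND[min(a, b)] → w = 0.32
Weighted average = (0.32·83.0 + 0.71·54.0 + 0.29·20.0 + 0.32·17.0) / (0.32 + 0.71 + 0.29 + 0.32)
  = 76.1400 / 1.6400 = 46.427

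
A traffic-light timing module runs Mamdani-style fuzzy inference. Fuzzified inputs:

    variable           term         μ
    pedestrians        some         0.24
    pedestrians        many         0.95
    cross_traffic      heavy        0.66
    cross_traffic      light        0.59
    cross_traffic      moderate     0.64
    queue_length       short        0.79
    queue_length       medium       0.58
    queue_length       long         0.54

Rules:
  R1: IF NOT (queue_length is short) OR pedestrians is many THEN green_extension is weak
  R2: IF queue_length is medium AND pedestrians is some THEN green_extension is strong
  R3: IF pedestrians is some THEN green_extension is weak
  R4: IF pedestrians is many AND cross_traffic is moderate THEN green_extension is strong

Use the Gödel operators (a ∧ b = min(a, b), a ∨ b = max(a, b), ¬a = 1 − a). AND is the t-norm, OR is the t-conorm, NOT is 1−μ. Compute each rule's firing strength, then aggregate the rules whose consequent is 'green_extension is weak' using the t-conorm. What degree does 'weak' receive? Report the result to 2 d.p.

R1: ¬short=1−0.79=0.21, many=0.95; OR[max(a, b)] → w = 0.95
R2: medium=0.58, some=0.24; AND[min(a, b)] → w = 0.24
R3: some=0.24 → w = 0.24
R4: many=0.95, moderate=0.64; AND[min(a, b)] → w = 0.64
Rules with consequent 'weak': {R1, R3} → strengths 0.95, 0.24
Aggregate via t-conorm [max(a, b)]: 0.95

0.95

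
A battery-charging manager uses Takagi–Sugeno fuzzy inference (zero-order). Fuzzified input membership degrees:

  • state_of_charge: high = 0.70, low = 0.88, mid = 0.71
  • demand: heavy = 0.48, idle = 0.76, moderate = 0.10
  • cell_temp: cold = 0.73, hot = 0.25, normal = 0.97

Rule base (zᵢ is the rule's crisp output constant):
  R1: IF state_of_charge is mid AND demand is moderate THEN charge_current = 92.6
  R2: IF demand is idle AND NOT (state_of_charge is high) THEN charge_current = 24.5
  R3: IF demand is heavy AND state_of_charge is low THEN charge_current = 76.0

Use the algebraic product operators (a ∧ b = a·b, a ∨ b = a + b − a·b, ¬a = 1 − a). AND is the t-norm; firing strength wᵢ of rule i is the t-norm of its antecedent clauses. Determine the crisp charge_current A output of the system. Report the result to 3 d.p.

R1 (z=92.6): mid=0.71, moderate=0.10; AND[a·b] → w = 0.0710
R2 (z=24.5): idle=0.76, ¬high=1−0.70=0.30; AND[a·b] → w = 0.2280
R3 (z=76.0): heavy=0.48, low=0.88; AND[a·b] → w = 0.4224
Weighted average = (0.0710·92.6 + 0.2280·24.5 + 0.4224·76.0) / (0.0710 + 0.2280 + 0.4224)
  = 44.2630 / 0.7214 = 61.357

61.357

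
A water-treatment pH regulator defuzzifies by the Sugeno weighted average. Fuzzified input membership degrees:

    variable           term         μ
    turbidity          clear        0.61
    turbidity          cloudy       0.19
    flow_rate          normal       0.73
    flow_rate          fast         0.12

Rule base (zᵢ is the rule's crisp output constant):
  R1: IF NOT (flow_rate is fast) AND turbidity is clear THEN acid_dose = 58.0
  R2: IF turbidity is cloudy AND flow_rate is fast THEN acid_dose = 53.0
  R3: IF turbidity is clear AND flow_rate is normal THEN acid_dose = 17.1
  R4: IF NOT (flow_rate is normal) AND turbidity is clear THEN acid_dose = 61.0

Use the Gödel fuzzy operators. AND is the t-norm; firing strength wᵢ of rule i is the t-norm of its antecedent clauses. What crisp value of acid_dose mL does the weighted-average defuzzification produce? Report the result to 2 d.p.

R1 (z=58.0): ¬fast=1−0.12=0.88, clear=0.61; AND[min(a, b)] → w = 0.61
R2 (z=53.0): cloudy=0.19, fast=0.12; AND[min(a, b)] → w = 0.12
R3 (z=17.1): clear=0.61, normal=0.73; AND[min(a, b)] → w = 0.61
R4 (z=61.0): ¬normal=1−0.73=0.27, clear=0.61; AND[min(a, b)] → w = 0.27
Weighted average = (0.61·58.0 + 0.12·53.0 + 0.61·17.1 + 0.27·61.0) / (0.61 + 0.12 + 0.61 + 0.27)
  = 68.6410 / 1.6100 = 42.63

42.63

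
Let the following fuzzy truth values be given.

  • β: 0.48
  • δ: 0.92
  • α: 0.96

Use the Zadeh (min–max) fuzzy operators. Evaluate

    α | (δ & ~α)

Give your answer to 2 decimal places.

~α = 1 − 0.96 = 0.04
δ & ~α = min(a, b) on (0.92, 0.04) = 0.04
α | (δ & ~α) = max(a, b) on (0.96, 0.04) = 0.96

0.96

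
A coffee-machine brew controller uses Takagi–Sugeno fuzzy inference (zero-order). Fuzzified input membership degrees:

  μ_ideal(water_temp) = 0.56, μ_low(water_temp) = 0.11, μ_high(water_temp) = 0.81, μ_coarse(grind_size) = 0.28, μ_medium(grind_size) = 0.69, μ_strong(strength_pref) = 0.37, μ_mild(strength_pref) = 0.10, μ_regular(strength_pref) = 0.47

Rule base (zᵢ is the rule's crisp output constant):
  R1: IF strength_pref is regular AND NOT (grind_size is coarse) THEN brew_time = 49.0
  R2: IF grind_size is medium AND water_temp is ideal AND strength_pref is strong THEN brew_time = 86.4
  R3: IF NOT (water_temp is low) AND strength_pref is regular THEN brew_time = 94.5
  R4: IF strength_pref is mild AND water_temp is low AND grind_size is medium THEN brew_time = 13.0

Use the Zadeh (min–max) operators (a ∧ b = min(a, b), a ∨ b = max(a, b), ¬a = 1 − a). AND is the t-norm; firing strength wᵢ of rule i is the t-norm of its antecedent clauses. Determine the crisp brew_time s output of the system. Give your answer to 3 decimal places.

71.428

R1 (z=49.0): regular=0.47, ¬coarse=1−0.28=0.72; AND[min(a, b)] → w = 0.47
R2 (z=86.4): medium=0.69, ideal=0.56, strong=0.37; AND[min(a, b)] → w = 0.37
R3 (z=94.5): ¬low=1−0.11=0.89, regular=0.47; AND[min(a, b)] → w = 0.47
R4 (z=13.0): mild=0.10, low=0.11, medium=0.69; AND[min(a, b)] → w = 0.10
Weighted average = (0.47·49.0 + 0.37·86.4 + 0.47·94.5 + 0.10·13.0) / (0.47 + 0.37 + 0.47 + 0.10)
  = 100.7130 / 1.4100 = 71.428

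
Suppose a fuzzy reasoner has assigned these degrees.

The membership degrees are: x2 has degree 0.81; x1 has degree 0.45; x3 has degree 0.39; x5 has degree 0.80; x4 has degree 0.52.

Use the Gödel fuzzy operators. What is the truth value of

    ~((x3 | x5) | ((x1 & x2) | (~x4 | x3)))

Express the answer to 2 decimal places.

0.20

x3 | x5 = max(a, b) on (0.39, 0.80) = 0.80
x1 & x2 = min(a, b) on (0.45, 0.81) = 0.45
~x4 = 1 − 0.52 = 0.48
~x4 | x3 = max(a, b) on (0.48, 0.39) = 0.48
(x1 & x2) | (~x4 | x3) = max(a, b) on (0.45, 0.48) = 0.48
(x3 | x5) | ((x1 & x2) | (~x4 | x3)) = max(a, b) on (0.80, 0.48) = 0.80
~((x3 | x5) | ((x1 & x2) | (~x4 | x3))) = 1 − 0.80 = 0.20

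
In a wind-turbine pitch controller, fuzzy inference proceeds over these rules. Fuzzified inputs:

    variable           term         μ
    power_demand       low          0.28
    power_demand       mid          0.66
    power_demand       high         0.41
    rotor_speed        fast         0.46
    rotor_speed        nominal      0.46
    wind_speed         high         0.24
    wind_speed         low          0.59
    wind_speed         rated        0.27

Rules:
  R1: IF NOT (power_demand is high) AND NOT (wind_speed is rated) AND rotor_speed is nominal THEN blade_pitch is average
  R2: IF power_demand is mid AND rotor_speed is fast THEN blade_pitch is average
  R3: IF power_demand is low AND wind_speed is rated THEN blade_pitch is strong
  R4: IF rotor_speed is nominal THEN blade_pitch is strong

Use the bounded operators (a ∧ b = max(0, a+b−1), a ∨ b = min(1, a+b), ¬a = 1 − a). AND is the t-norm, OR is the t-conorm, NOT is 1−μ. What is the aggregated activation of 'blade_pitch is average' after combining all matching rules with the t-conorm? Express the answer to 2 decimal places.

R1: ¬high=1−0.41=0.59, ¬rated=1−0.27=0.73, nominal=0.46; AND[max(0, a+b−1)] → w = 0.00
R2: mid=0.66, fast=0.46; AND[max(0, a+b−1)] → w = 0.12
R3: low=0.28, rated=0.27; AND[max(0, a+b−1)] → w = 0.00
R4: nominal=0.46 → w = 0.46
Rules with consequent 'average': {R1, R2} → strengths 0.00, 0.12
Aggregate via t-conorm [min(1, a+b)]: 0.12

0.12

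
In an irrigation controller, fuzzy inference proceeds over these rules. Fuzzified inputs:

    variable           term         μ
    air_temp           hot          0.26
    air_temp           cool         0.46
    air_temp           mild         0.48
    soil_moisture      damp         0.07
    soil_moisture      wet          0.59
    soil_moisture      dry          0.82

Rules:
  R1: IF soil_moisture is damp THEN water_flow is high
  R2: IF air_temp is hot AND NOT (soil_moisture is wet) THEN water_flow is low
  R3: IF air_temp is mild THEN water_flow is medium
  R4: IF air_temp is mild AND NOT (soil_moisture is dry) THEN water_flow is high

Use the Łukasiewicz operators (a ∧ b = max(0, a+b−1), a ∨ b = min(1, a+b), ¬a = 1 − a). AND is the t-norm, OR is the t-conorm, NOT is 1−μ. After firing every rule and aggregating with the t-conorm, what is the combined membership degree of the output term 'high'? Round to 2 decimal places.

R1: damp=0.07 → w = 0.07
R2: hot=0.26, ¬wet=1−0.59=0.41; AND[max(0, a+b−1)] → w = 0.00
R3: mild=0.48 → w = 0.48
R4: mild=0.48, ¬dry=1−0.82=0.18; AND[max(0, a+b−1)] → w = 0.00
Rules with consequent 'high': {R1, R4} → strengths 0.07, 0.00
Aggregate via t-conorm [min(1, a+b)]: 0.07

0.07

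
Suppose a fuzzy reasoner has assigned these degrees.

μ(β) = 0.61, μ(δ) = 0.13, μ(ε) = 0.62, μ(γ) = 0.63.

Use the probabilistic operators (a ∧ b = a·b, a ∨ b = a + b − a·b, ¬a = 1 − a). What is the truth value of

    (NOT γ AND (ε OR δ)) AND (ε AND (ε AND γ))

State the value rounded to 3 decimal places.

NOT γ = 1 − 0.6300 = 0.3700
ε OR δ = a + b − a·b on (0.6200, 0.1300) = 0.6694
NOT γ AND (ε OR δ) = a·b on (0.3700, 0.6694) = 0.2477
ε AND γ = a·b on (0.6200, 0.6300) = 0.3906
ε AND (ε AND γ) = a·b on (0.6200, 0.3906) = 0.2422
(NOT γ AND (ε OR δ)) AND (ε AND (ε AND γ)) = a·b on (0.2477, 0.2422) = 0.0600

0.060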